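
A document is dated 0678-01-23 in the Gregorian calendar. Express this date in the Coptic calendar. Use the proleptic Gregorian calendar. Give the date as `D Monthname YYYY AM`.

Julian Day Number of the source date = 1968717.
Converting JDN 1968717 to the Coptic calendar gives 25 Tobi 394 AM.

25 Tobi 394 AM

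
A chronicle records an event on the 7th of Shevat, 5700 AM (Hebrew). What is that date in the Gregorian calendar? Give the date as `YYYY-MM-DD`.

1940-01-17

Both dates share Julian Day Number 2429646; in the Gregorian calendar that is 17 January 1940 CE.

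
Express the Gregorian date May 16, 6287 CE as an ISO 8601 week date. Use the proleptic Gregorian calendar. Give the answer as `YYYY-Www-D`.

6287-W20-1

The weekday is Monday (ISO weekday 1).
That Monday belongs to ISO week 20 of ISO year 6287.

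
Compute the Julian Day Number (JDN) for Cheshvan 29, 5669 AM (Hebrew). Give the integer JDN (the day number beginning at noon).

In the Gregorian calendar the same day is 23 November 1908.
JDN 2299161 is 15 October 1582 CE (Gregorian); the target day is +119108 days from there, so JDN = 2418269.

2418269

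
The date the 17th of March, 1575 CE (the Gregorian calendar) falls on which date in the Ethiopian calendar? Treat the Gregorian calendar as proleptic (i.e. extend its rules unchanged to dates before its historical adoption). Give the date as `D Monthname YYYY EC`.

Julian Day Number of the source date = 2296392.
Converting JDN 2296392 to the Ethiopian calendar gives 11 Megabit 1567 EC.

11 Megabit 1567 EC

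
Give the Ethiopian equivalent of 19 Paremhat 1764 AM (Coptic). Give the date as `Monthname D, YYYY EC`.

Julian Day Number of the source date = 2469164.
Converting JDN 2469164 to the Ethiopian calendar gives 19 Megabit 2040 EC.

Megabit 19, 2040 EC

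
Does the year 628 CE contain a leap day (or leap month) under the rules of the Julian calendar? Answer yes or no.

628 mod 4 = 0, so it is a leap year in the Julian calendar.

yes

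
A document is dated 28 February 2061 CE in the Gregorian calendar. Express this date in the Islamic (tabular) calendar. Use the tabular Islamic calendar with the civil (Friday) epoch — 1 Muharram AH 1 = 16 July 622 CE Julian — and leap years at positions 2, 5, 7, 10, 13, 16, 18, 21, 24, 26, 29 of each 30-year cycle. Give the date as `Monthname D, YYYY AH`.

Julian Day Number of the source date = 2473884.
Converting JDN 2473884 to the tabular Islamic calendar gives 8 Shawwal 1483 AH.

Shawwal 8, 1483 AH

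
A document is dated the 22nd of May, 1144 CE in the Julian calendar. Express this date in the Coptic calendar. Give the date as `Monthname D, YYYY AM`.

Pashons 27, 860 AM

Both dates share Julian Day Number 2139046; in the Coptic calendar that is 27 Pashons 860 AM.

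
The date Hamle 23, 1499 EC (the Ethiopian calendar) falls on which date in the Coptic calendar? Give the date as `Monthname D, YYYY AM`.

The source date corresponds to 27 July 1507 in the proleptic Gregorian calendar (JDN 2271687).
That day falls on 23 Epip 1223 AM in the Coptic calendar.

Epip 23, 1223 AM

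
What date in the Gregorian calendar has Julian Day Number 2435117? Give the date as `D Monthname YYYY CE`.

JDN 2451545 is 1 Jan 2000; 2435117 is −16428 days from there.

9 January 1955 CE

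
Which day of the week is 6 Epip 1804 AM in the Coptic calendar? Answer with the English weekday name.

Tuesday

Equivalently 13 July 2088 Gregorian, JDN 2483881.
JDN 2483881 mod 7 = 1, and JDN 0 was a Monday, so this is a Tuesday.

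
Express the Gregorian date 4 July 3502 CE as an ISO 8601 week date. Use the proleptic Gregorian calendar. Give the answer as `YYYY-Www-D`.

The weekday is Friday (ISO weekday 5).
That Friday belongs to ISO week 27 of ISO year 3502.

3502-W27-5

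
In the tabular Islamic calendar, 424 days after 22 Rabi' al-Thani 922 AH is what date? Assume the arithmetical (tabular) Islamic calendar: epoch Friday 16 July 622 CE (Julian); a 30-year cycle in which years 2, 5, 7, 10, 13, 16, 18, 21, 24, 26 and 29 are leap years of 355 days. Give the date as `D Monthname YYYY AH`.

4 Rajab 923 AH

Counting 424 days forward from JDN 2274922 reaches JDN 2275346, which is 4 Rajab 923 AH.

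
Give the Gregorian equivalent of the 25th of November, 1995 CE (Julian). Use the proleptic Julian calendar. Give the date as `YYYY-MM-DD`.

The Julian–Gregorian offset here is 13 days (Julian trailing).
25 November 1995 Julian + 13 days → 8 December 1995 Gregorian.

1995-12-08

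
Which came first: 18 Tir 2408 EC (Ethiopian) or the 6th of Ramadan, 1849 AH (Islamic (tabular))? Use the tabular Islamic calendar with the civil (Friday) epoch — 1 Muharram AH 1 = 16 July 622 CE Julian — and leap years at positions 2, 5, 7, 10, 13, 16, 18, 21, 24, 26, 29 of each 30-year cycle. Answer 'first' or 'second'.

first

Converting both to JDN: 2603515 vs 2603551; the smaller is the first.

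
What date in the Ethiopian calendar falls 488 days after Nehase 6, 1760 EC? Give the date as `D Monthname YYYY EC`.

4 Tahsas 1762 EC

JDN of Nehase 6, 1760 EC = 2367031.
2367031 + 488 = 2367519.
JDN 2367519 in the Ethiopian calendar is 4 Tahsas 1762 EC.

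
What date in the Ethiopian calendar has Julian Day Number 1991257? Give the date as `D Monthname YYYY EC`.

The proleptic Gregorian equivalent of JDN 1991257 is 11 October 739.
In the Ethiopian calendar that day is 9 Tikimt 732 EC.

9 Tikimt 732 EC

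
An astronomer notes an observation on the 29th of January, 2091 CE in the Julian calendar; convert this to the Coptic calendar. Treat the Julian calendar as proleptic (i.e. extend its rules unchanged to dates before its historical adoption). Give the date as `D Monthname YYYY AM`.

4 Meshir 1807 AM

Julian Day Number of the source date = 2484824.
Converting JDN 2484824 to the Coptic calendar gives 4 Meshir 1807 AM.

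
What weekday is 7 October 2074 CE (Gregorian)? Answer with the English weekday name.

Sunday

JDN 2478853 mod 7 = 6, and JDN 0 was a Monday, so this is a Sunday.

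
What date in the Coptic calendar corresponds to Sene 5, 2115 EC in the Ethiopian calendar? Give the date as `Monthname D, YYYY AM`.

Julian Day Number of the source date = 2496633.
Converting JDN 2496633 to the Coptic calendar gives 5 Paoni 1839 AM.

Paoni 5, 1839 AM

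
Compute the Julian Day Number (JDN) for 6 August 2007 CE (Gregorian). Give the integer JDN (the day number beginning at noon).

JDN 2299161 is 15 October 1582 CE (Gregorian); the target day is +155158 days from there, so JDN = 2454319.

2454319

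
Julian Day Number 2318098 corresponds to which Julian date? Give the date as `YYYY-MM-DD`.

1634-08-10

The Gregorian equivalent of JDN 2318098 is 20 August 1634.
In the Julian calendar that day is 1634-08-10.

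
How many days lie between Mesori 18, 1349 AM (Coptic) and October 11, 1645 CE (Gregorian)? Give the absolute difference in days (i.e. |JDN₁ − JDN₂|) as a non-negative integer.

First date → JDN 2317734; second date → JDN 2322168.
The interval is |2317734 − 2322168| = 4434 days.

4434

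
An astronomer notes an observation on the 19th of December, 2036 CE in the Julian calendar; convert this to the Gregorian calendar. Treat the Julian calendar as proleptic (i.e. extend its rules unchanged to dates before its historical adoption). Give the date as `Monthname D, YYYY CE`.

The Julian–Gregorian offset here is 13 days (Julian trailing).
19 December 2036 Julian + 13 days → 1 January 2037 Gregorian.

January 1, 2037 CE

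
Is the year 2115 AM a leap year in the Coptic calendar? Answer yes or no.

2115 mod 4 = 3; in the Coptic calendar a year is leap when year mod 4 = 3, so it is a leap year.

yes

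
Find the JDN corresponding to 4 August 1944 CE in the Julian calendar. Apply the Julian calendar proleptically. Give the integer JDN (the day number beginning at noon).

In the Gregorian calendar the same day is 17 August 1944.
JDN 2299161 is 15 October 1582 CE (Gregorian); the target day is +132159 days from there, so JDN = 2431320.

2431320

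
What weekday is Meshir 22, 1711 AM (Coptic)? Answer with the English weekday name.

Wednesday

Equivalently 1 March 1995 Gregorian, JDN 2449778.
Since JDN mod 7 = 2 (0 = Monday), the day is Wednesday.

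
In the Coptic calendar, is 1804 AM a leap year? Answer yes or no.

no

1804 mod 4 = 0; in the Coptic calendar a year is leap when year mod 4 = 3, so it is a common year.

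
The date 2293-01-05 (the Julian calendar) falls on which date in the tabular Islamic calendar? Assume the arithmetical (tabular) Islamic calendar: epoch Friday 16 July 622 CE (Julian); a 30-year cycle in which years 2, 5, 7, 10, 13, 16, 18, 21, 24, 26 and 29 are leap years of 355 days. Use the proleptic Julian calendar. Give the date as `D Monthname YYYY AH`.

11 Shawwal 1722 AH

Both dates share Julian Day Number 2558581; in the tabular Islamic calendar that is 11 Shawwal 1722 AH.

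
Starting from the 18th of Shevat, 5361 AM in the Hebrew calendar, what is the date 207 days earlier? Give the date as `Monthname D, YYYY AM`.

Tammuz 16, 5360 AM

The starting date is JDN 2305834; 2305834 − 207 = 2305627.
JDN 2305627 corresponds to Tammuz 16, 5360 AM.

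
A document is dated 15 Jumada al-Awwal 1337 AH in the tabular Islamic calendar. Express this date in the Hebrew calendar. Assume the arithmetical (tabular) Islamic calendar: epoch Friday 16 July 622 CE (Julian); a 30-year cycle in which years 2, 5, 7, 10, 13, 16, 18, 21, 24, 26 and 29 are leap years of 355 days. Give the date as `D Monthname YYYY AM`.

Both dates share Julian Day Number 2422006; in the Hebrew calendar that is 16 Adar I 5679 AM.

16 Adar I 5679 AM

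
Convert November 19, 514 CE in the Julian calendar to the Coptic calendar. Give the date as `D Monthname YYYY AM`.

23 Hathor 231 AM

Both dates share Julian Day Number 1909119; in the Coptic calendar that is 23 Hathor 231 AM.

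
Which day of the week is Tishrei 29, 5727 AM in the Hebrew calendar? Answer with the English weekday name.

Thursday

In the Gregorian calendar this is 13 October 1966 (JDN 2439412).
JDN 2439412 mod 7 = 3, and JDN 0 was a Monday, so this is a Thursday.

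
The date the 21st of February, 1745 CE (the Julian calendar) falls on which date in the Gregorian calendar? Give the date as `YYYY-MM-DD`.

The Julian–Gregorian offset here is 11 days (Julian trailing).
21 February 1745 Julian + 11 days → 4 March 1745 Gregorian.

1745-03-04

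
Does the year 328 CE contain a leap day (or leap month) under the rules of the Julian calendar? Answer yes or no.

yes

328 mod 4 = 0, so it is a leap year in the Julian calendar.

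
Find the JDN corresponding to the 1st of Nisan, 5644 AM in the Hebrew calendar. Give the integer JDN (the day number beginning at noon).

2409263

In the Gregorian calendar the same day is 27 March 1884.
JDN 2299161 is 15 October 1582 CE (Gregorian); the target day is +110102 days from there, so JDN = 2409263.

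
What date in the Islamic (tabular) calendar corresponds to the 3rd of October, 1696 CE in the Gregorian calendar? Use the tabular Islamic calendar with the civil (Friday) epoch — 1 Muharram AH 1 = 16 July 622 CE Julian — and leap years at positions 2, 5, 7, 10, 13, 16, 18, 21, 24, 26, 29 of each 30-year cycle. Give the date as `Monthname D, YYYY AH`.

Both dates share Julian Day Number 2340788; in the tabular Islamic calendar that is 6 Rabi' al-Awwal 1108 AH.

Rabi' al-Awwal 6, 1108 AH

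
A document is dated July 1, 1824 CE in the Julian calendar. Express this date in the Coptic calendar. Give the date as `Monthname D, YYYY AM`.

Julian Day Number of the source date = 2387456.
Converting JDN 2387456 to the Coptic calendar gives 7 Epip 1540 AM.

Epip 7, 1540 AM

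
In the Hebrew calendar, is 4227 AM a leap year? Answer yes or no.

no

Hebrew year 4227 is year 9 of its 19-year Metonic cycle; leap years are at positions 3, 6, 8, 11, 14, 17, 19, so it is a common year (12 months).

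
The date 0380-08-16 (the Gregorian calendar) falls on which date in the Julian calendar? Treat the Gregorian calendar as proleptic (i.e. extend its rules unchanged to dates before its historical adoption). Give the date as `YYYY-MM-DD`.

0380-08-15

For dates in this range the Gregorian date is 1 day ahead of the Julian.
16 August 380 Gregorian − 1 day → 15 August 380 Julian.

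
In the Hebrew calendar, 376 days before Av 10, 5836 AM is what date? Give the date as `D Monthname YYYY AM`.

Counting 376 days back from JDN 2479525 reaches JDN 2479149, which is 18 Av 5835 AM.

18 Av 5835 AM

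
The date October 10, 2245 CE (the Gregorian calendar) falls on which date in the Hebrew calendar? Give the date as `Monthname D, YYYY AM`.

Tishrei 19, 6006 AM

Both dates share Julian Day Number 2541312; in the Hebrew calendar that is 19 Tishrei 6006 AM.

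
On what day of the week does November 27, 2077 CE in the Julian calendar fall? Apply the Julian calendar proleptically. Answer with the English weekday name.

Equivalently 10 December 2077 Gregorian, JDN 2480013.
2480013 ≡ 4 (mod 7); counting from Monday = 0 gives Friday.

Friday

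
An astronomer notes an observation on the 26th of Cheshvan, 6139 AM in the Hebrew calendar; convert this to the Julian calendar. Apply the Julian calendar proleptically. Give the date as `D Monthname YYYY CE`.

Both dates share Julian Day Number 2589927; in the Julian calendar that is 1 November 2378 CE.

1 November 2378 CE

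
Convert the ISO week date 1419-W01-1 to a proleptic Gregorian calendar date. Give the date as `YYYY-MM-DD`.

1419-01-04

ISO week 1 of 1419 is the week containing the first Thursday of 1419.
Week 1, day 1 (Monday) lands on 1419-01-04.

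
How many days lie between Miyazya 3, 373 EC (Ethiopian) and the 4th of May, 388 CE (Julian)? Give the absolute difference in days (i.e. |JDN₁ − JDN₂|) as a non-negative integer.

2593

First date → JDN 1860306; second date → JDN 1862899.
The interval is |1860306 − 1862899| = 2593 days.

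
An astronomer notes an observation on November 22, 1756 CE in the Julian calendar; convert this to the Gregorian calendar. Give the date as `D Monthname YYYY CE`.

3 December 1756 CE

At this point the Julian calendar is 11 days behind the Gregorian.
22 November 1756 Julian + 11 days → 3 December 1756 Gregorian.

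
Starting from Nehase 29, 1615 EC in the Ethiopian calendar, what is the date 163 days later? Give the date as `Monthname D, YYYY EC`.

JDN of Nehase 29, 1615 EC = 2314092.
2314092 + 163 = 2314255.
JDN 2314255 in the Ethiopian calendar is Yekatit 6, 1616 EC.

Yekatit 6, 1616 EC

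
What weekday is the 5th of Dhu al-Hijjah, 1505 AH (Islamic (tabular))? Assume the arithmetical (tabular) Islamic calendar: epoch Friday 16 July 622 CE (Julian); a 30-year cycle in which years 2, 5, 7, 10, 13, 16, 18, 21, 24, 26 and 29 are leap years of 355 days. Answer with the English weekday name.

Saturday

In the Gregorian calendar this is 29 August 2082 (JDN 2481736).
JDN 2481736 mod 7 = 5, and JDN 0 was a Monday, so this is a Saturday.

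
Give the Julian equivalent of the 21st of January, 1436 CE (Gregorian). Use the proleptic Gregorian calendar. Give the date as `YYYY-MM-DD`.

1436-01-12

For dates in this range the Gregorian date is 9 days ahead of the Julian.
21 January 1436 Gregorian − 9 days → 12 January 1436 Julian.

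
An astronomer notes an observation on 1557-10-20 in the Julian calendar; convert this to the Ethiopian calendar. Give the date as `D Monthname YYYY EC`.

The source date corresponds to 30 October 1557 in the proleptic Gregorian calendar (JDN 2290045).
That day falls on 23 Tikimt 1550 EC in the Ethiopian calendar.

23 Tikimt 1550 EC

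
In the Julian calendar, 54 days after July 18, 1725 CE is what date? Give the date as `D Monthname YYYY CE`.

Counting 54 days forward from JDN 2351313 reaches JDN 2351367, which is 10 September 1725 CE.

10 September 1725 CE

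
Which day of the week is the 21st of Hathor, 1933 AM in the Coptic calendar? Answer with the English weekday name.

Monday

This is JDN 2530773 (2 December 2216 Gregorian).
Since JDN mod 7 = 0 (0 = Monday), the day is Monday.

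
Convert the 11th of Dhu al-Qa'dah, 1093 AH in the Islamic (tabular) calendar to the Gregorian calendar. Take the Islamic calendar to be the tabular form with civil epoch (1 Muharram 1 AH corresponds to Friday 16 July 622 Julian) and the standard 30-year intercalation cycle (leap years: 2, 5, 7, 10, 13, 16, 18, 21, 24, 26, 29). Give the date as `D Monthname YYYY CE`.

Julian Day Number of the source date = 2335713.
Converting JDN 2335713 to the Gregorian calendar gives 11 November 1682 CE.

11 November 1682 CE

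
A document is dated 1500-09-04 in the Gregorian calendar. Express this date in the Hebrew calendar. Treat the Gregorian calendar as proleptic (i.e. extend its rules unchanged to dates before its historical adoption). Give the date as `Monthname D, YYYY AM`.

Tishrei 1, 5261 AM

Both dates share Julian Day Number 2269170; in the Hebrew calendar that is 1 Tishrei 5261 AM.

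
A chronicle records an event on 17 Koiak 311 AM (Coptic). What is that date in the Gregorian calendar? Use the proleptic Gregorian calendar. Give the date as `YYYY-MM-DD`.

0594-12-15

Julian Day Number of the source date = 1938363.
Converting JDN 1938363 to the Gregorian calendar gives 15 December 594 CE.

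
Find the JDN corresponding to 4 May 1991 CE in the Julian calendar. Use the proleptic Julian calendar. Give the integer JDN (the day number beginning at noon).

Equivalently 17 May 1991 (Gregorian).
JDN 2451545 is 1 January 2000 CE (Gregorian); the target day is −3151 days from there, so JDN = 2448394.

2448394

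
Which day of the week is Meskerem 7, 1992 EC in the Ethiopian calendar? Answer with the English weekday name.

Saturday

Equivalently 18 September 1999 Gregorian, JDN 2451440.
JDN 2451440 mod 7 = 5, and JDN 0 was a Monday, so this is a Saturday.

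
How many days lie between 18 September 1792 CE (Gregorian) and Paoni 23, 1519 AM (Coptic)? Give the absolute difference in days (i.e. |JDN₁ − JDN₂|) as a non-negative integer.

3935

JDN of the first date = 2375836.
JDN of the second date = 2379771.
|2379771 − 2375836| = 3935.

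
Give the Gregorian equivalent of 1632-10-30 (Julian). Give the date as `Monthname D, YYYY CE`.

November 9, 1632 CE

At this point the Julian calendar is 10 days behind the Gregorian.
30 October 1632 Julian + 10 days → 9 November 1632 Gregorian.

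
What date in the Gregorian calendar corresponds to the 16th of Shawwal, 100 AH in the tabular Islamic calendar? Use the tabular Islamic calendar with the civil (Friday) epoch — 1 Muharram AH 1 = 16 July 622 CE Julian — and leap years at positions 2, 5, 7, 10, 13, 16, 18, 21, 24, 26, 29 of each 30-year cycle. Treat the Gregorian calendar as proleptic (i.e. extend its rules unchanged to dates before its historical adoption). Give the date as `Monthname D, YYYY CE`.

May 15, 719 CE

Both dates share Julian Day Number 1983803; in the Gregorian calendar that is 15 May 719 CE.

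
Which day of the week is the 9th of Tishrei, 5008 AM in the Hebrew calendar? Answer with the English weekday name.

This is JDN 2176777 (17 September 1247 Gregorian).
JDN 2176777 mod 7 = 1, and JDN 0 was a Monday, so this is a Tuesday.

Tuesday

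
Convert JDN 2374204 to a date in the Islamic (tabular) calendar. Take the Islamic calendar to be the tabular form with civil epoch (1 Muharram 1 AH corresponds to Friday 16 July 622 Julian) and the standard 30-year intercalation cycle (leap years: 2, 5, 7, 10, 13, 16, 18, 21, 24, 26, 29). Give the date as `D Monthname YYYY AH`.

JDN 2374204 is 31 March 1788 in the Gregorian calendar.
In the tabular Islamic calendar that day is 23 Jumada al-Thani 1202 AH.

23 Jumada al-Thani 1202 AH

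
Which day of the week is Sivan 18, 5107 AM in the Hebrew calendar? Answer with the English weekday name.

This is JDN 2213197 (5 June 1347 Gregorian).
Since JDN mod 7 = 0 (0 = Monday), the day is Monday.

Monday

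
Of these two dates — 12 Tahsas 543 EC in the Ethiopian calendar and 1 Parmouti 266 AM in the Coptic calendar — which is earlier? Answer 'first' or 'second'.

Converting both to JDN: 1922287 vs 1922031; the smaller is the second.

second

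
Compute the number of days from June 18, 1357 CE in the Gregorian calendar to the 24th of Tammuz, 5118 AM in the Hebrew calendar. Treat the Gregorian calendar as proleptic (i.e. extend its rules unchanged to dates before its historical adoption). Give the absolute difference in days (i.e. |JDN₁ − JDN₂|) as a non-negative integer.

First date → JDN 2216863; second date → JDN 2217249.
The interval is |2216863 − 2217249| = 386 days.

386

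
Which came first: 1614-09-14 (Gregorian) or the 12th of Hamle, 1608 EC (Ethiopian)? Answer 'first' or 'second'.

Converting both to JDN: 2310818 vs 2311489; the smaller is the first.

first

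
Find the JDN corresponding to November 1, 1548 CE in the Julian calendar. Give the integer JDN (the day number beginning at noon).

2286770

In the proleptic Gregorian calendar the same day is 11 November 1548.
JDN 2400001 is 17 November 1858 CE (Gregorian), MJD 0; the target day is −113231 days from there, so JDN = 2286770.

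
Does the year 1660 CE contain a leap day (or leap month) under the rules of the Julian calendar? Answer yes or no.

yes

1660 mod 4 = 0, so it is a leap year in the Julian calendar.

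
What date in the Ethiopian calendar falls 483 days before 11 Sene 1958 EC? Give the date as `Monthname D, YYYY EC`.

Counting 483 days back from JDN 2439295 reaches JDN 2438812, which is Yekatit 13, 1957 EC.

Yekatit 13, 1957 EC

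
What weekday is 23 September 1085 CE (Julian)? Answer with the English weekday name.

Tuesday

In the proleptic Gregorian calendar this is 29 September 1085 (JDN 2117620).
JDN 2117620 mod 7 = 1, and JDN 0 was a Monday, so this is a Tuesday.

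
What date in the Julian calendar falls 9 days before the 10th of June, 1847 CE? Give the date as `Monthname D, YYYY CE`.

June 1, 1847 CE

Counting 9 days back from JDN 2395835 reaches JDN 2395826, which is June 1, 1847 CE.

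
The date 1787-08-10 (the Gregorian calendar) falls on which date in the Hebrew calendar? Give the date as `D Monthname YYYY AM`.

26 Av 5547 AM

Julian Day Number of the source date = 2373970.
Converting JDN 2373970 to the Hebrew calendar gives 26 Av 5547 AM.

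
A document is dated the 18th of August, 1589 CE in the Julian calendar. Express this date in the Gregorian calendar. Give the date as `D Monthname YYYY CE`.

The Julian–Gregorian offset here is 10 days (Julian trailing).
18 August 1589 Julian + 10 days → 28 August 1589 Gregorian.

28 August 1589 CE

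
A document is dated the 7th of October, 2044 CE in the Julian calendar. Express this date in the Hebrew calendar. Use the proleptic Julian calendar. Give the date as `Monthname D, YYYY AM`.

Julian Day Number of the source date = 2467909.
Converting JDN 2467909 to the Hebrew calendar gives 29 Tishrei 5805 AM.

Tishrei 29, 5805 AM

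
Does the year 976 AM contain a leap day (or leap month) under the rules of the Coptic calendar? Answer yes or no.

976 mod 4 = 0; in the Coptic calendar a year is leap when year mod 4 = 3, so it is a common year.

no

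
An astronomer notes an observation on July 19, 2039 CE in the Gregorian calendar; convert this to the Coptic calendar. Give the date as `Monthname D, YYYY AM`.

Both dates share Julian Day Number 2465989; in the Coptic calendar that is 12 Epip 1755 AM.

Epip 12, 1755 AM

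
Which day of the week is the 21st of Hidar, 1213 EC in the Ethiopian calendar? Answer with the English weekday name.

This is JDN 2166984 (24 November 1220 Gregorian).
Since JDN mod 7 = 1 (0 = Monday), the day is Tuesday.

Tuesday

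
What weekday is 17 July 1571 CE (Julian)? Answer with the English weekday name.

Tuesday

Equivalently 27 July 1571 Gregorian, JDN 2295063.
JDN 2295063 mod 7 = 1, and JDN 0 was a Monday, so this is a Tuesday.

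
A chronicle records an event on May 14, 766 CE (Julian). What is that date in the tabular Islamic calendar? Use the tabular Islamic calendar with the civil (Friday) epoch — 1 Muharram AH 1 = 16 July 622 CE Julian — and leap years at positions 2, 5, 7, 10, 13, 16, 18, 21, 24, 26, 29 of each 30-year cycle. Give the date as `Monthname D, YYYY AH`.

Julian Day Number of the source date = 2000973.
Converting JDN 2000973 to the tabular Islamic calendar gives 29 Rabi' al-Awwal 149 AH.

Rabi' al-Awwal 29, 149 AH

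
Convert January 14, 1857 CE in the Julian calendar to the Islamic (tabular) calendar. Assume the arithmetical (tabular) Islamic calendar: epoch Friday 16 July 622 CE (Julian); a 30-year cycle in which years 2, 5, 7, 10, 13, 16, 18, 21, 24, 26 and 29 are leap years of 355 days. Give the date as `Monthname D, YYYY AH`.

Both dates share Julian Day Number 2399341; in the tabular Islamic calendar that is 30 Jumada al-Awwal 1273 AH.

Jumada al-Awwal 30, 1273 AH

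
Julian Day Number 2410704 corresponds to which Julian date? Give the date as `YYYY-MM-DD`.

1888-02-24

JDN 2410704 is 7 March 1888 in the Gregorian calendar.
In the Julian calendar that day is 1888-02-24.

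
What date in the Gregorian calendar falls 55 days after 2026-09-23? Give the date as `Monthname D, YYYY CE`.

Counting 55 days forward from JDN 2461307 reaches JDN 2461362, which is November 17, 2026 CE.

November 17, 2026 CE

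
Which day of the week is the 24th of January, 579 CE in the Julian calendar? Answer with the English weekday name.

Tuesday

This is JDN 1932561 (26 January 579 Gregorian).
1932561 ≡ 1 (mod 7); counting from Monday = 0 gives Tuesday.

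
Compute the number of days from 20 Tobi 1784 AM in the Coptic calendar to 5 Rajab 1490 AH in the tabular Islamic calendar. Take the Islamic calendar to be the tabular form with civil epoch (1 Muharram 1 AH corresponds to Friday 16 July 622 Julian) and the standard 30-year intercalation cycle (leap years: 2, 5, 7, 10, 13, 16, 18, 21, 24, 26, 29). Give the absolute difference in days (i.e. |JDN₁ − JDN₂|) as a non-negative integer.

137

First date → JDN 2476410; second date → JDN 2476273.
The interval is |2476410 − 2476273| = 137 days.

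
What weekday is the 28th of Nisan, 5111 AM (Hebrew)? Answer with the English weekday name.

Monday

In the proleptic Gregorian calendar this is 3 May 1351 (JDN 2214625).
2214625 ≡ 0 (mod 7); counting from Monday = 0 gives Monday.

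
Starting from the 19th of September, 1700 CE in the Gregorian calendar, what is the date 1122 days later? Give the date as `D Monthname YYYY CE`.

16 October 1703 CE

JDN of the 19th of September, 1700 CE = 2342234.
2342234 + 1122 = 2343356.
JDN 2343356 in the Gregorian calendar is 16 October 1703 CE.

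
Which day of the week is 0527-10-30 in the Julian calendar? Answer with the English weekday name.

Equivalently 1 November 527 Gregorian, JDN 1913847.
Since JDN mod 7 = 5 (0 = Monday), the day is Saturday.

Saturday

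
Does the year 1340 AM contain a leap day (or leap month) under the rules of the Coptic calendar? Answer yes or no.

1340 mod 4 = 0; in the Coptic calendar a year is leap when year mod 4 = 3, so it is a common year.

no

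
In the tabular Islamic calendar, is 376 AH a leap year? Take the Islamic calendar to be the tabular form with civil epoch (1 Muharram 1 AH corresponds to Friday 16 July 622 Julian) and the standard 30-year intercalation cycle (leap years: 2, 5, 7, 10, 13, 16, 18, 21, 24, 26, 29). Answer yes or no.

Year 376 AH is year 16 of its 30-year cycle; leap positions are 2, 5, 7, 10, 13, 16, 18, 21, 24, 26, 29, so it is a leap year (355 days).

yes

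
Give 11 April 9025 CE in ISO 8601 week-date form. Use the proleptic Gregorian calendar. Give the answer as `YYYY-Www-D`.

The weekday is Monday (ISO weekday 1).
That Monday belongs to ISO week 15 of ISO year 9025.

9025-W15-1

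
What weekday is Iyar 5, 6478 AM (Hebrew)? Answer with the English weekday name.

In the Gregorian calendar this is 27 April 2718 (JDN 2713905).
JDN 2713905 mod 7 = 5, and JDN 0 was a Monday, so this is a Saturday.

Saturday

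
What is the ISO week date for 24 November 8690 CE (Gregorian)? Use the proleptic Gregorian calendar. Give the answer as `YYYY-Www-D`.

8690-W48-1

The weekday is Monday (ISO weekday 1).
That Monday belongs to ISO week 48 of ISO year 8690.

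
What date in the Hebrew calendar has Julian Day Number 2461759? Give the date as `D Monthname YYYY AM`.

The Gregorian equivalent of JDN 2461759 is 19 December 2027.
In the Hebrew calendar that day is 19 Kislev 5788 AM.

19 Kislev 5788 AM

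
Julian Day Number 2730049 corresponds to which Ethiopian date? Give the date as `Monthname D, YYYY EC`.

The Gregorian equivalent of JDN 2730049 is 9 July 2762.
In the Ethiopian calendar that day is Sene 26, 2754 EC.

Sene 26, 2754 EC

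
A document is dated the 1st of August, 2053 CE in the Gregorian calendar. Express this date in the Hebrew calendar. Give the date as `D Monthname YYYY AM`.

Julian Day Number of the source date = 2471116.
Converting JDN 2471116 to the Hebrew calendar gives 17 Av 5813 AM.

17 Av 5813 AM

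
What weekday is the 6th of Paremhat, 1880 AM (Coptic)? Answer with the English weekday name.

In the Gregorian calendar this is 16 March 2164 (JDN 2511520).
Since JDN mod 7 = 4 (0 = Monday), the day is Friday.

Friday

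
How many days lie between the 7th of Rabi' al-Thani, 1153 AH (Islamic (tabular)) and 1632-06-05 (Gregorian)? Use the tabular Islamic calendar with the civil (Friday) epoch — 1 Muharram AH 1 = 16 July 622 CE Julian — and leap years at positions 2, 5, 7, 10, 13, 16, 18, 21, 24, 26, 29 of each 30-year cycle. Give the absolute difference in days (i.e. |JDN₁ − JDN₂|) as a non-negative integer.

39473

First date → JDN 2356765; second date → JDN 2317292.
The interval is |2356765 − 2317292| = 39473 days.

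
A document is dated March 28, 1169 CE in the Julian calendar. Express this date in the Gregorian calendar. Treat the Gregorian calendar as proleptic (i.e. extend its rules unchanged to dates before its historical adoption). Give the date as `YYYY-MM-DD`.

1169-04-04

At this point the Julian calendar is 7 days behind the Gregorian.
28 March 1169 Julian + 7 days → 4 April 1169 Gregorian.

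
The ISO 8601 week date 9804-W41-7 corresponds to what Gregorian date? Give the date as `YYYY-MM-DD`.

9804-10-14

ISO week 1 of 9804 is the week containing the first Thursday of 9804.
Week 41, day 7 (Sunday) lands on 9804-10-14.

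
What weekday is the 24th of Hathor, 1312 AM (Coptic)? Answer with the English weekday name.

Friday

Equivalently 1 December 1595 Gregorian, JDN 2303956.
2303956 ≡ 4 (mod 7); counting from Monday = 0 gives Friday.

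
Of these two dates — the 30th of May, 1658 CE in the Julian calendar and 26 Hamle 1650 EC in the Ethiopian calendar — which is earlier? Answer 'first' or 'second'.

The two dates have Julian Day Numbers 2326792 and 2326843 respectively.
Since 2326792 < 2326843, the first date comes first.

first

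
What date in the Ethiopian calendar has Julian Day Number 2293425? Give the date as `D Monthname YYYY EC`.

JDN 2293425 is 31 January 1567 in the proleptic Gregorian calendar.
In the Ethiopian calendar that day is 26 Tir 1559 EC.

26 Tir 1559 EC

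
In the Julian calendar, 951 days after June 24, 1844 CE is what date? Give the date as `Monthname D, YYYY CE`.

January 31, 1847 CE

The starting date is JDN 2394754; 2394754 + 951 = 2395705.
JDN 2395705 corresponds to January 31, 1847 CE.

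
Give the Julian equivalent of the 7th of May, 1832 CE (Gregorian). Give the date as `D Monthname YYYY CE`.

The Julian–Gregorian offset here is 12 days (Julian trailing).
7 May 1832 Gregorian − 12 days → 25 April 1832 Julian.

25 April 1832 CE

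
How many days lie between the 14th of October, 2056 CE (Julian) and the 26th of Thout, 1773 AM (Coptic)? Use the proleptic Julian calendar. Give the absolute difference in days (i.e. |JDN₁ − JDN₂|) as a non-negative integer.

21

JDN of the first date = 2472299.
JDN of the second date = 2472278.
|2472278 − 2472299| = 21.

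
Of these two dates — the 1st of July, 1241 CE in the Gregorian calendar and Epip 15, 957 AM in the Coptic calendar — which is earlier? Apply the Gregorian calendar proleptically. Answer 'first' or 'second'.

First date → JDN 2174508; second date → JDN 2174523.
JDN 2174508 < JDN 2174523, so the first date is earlier.

first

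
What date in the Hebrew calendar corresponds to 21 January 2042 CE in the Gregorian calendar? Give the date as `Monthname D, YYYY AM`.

Julian Day Number of the source date = 2466906.
Converting JDN 2466906 to the Hebrew calendar gives 29 Tevet 5802 AM.

Tevet 29, 5802 AM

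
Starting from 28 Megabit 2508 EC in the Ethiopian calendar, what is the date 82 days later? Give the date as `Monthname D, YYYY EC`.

Sene 20, 2508 EC

Counting 82 days forward from JDN 2640110 reaches JDN 2640192, which is Sene 20, 2508 EC.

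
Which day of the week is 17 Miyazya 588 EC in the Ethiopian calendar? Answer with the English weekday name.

Thursday

In the proleptic Gregorian calendar this is 14 April 596 (JDN 1938849).
JDN 1938849 mod 7 = 3, and JDN 0 was a Monday, so this is a Thursday.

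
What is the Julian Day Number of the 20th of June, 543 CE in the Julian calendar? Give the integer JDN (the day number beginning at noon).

1919559

Equivalently 22 June 543 (proleptic Gregorian).
JDN 2299161 is 15 October 1582 CE (Gregorian); the target day is −379602 days from there, so JDN = 1919559.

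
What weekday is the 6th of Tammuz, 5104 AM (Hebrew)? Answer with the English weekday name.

Friday

This is JDN 2212123 (26 June 1344 Gregorian).
JDN 2212123 mod 7 = 4, and JDN 0 was a Monday, so this is a Friday.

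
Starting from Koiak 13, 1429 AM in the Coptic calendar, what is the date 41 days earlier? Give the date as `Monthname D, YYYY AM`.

Hathor 2, 1429 AM

Counting 41 days back from JDN 2346709 reaches JDN 2346668, which is Hathor 2, 1429 AM.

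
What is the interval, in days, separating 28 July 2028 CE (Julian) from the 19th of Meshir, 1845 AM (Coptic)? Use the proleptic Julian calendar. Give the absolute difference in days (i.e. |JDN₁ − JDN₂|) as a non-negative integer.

First date → JDN 2461994; second date → JDN 2498719.
The interval is |2461994 − 2498719| = 36725 days.

36725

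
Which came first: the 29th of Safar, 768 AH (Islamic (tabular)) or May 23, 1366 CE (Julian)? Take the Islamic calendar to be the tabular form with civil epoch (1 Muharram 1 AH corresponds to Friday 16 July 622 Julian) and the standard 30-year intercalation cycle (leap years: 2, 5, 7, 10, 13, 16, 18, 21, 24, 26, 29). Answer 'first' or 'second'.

Converting both to JDN: 2220297 vs 2220132; the smaller is the second.

second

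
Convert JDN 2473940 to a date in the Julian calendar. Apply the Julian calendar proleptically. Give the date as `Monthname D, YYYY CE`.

April 12, 2061 CE

JDN 2473940 is 25 April 2061 in the Gregorian calendar.
In the Julian calendar that day is April 12, 2061 CE.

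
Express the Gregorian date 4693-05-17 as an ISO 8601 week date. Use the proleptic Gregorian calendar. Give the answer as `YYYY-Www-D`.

4693-W20-3

The weekday is Wednesday (ISO weekday 3).
That Wednesday belongs to ISO week 20 of ISO year 4693.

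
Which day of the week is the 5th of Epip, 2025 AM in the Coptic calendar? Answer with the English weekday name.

Thursday

This is JDN 2564600 (15 July 2309 Gregorian).
Since JDN mod 7 = 3 (0 = Monday), the day is Thursday.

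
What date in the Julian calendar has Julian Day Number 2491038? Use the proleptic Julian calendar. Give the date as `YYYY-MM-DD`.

The Gregorian equivalent of JDN 2491038 is 17 February 2108.
In the Julian calendar that day is 2108-02-03.

2108-02-03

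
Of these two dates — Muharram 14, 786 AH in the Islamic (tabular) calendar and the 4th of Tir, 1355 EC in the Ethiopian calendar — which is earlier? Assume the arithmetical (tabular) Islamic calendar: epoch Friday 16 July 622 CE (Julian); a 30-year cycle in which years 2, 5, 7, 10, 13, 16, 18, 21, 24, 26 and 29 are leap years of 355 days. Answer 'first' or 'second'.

The two dates have Julian Day Numbers 2226631 and 2218892 respectively.
Since 2218892 < 2226631, the second date comes first.

second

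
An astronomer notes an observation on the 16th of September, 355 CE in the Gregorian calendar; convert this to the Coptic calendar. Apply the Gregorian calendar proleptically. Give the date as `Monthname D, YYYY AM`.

Julian Day Number of the source date = 1850979.
Converting JDN 1850979 to the Coptic calendar gives 17 Thout 72 AM.

Thout 17, 72 AM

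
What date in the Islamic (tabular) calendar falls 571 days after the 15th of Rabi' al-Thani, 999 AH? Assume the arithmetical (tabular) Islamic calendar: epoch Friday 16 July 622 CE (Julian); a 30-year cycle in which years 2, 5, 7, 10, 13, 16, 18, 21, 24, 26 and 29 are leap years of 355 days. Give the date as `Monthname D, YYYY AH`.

Dhu al-Qa'dah 26, 1000 AH

JDN of the 15th of Rabi' al-Thani, 999 AH = 2302201.
2302201 + 571 = 2302772.
JDN 2302772 in the tabular Islamic calendar is Dhu al-Qa'dah 26, 1000 AH.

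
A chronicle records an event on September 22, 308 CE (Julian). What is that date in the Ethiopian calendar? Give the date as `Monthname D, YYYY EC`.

Meskerem 25, 301 EC

Julian Day Number of the source date = 1833820.
Converting JDN 1833820 to the Ethiopian calendar gives 25 Meskerem 301 EC.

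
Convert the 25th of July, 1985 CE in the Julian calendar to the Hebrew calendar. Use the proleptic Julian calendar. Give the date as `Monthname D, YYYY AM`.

Av 20, 5745 AM

Both dates share Julian Day Number 2446285; in the Hebrew calendar that is 20 Av 5745 AM.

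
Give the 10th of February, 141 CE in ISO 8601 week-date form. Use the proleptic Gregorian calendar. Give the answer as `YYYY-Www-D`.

0141-W06-5

The weekday is Friday (ISO weekday 5).
That Friday belongs to ISO week 6 of ISO year 141.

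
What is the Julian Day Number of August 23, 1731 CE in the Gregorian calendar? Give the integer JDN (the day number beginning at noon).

JDN 2400001 is 17 November 1858 CE (Gregorian), MJD 0; the target day is −46472 days from there, so JDN = 2353529.

2353529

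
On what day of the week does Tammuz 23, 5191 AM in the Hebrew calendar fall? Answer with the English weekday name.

Wednesday

In the proleptic Gregorian calendar this is 13 July 1431 (JDN 2243915).
JDN 2243915 mod 7 = 2, and JDN 0 was a Monday, so this is a Wednesday.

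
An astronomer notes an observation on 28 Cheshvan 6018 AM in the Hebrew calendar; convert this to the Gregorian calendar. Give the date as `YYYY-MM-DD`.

Julian Day Number of the source date = 2545722.
Converting JDN 2545722 to the Gregorian calendar gives 6 November 2257 CE.

2257-11-06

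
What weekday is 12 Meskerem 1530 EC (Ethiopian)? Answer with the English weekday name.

Sunday

Equivalently 19 September 1537 Gregorian, JDN 2282699.
JDN 2282699 mod 7 = 6, and JDN 0 was a Monday, so this is a Sunday.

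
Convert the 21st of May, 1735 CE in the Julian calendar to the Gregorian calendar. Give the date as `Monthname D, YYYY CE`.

June 1, 1735 CE

At this point the Julian calendar is 11 days behind the Gregorian.
21 May 1735 Julian + 11 days → 1 June 1735 Gregorian.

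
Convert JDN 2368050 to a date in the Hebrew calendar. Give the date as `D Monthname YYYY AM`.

13 Sivan 5531 AM

The Gregorian equivalent of JDN 2368050 is 26 May 1771.
In the Hebrew calendar that day is 13 Sivan 5531 AM.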